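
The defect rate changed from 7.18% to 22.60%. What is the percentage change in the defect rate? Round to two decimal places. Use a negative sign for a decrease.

214.76%

The change is 22.60 − 7.18 = 15.42 percentage points.
Relative to the original 7.18%, that is 15.42 ÷ 7.18 ≈ 214.76%.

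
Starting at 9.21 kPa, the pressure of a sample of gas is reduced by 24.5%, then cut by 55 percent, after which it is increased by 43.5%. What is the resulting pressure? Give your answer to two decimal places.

4.49 kPa

24.5% decrease: 9.21 × 0.755 = 6.95355.
Apply the 55% decrease: 6.95355 × 0.45 = 3.1290975.
43.5% increase: 3.1290975 × 1.435 = 4.4902549125 ≈ 4.49.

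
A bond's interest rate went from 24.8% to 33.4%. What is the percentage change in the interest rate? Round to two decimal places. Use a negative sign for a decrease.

The change is 33.4 − 24.8 = 8.6 percentage points.
Relative to the original 24.8%, that is 8.6 ÷ 24.8 ≈ 34.68%.

34.68%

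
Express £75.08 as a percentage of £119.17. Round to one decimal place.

£75.08 ÷ £119.17 ≈ 63.0%.

63.0%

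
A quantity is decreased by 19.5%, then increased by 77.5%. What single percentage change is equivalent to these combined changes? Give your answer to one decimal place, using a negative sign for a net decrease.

The combined multiplier is 0.805 × 1.775 = 1.428875.
That corresponds to an increase of 42.9%.

42.9%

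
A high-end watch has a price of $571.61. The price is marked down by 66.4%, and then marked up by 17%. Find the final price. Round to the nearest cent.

After the 66.4% decrease: $571.61 × 0.336 = $192.06096.
17% increase: $192.06096 × 1.17 = $224.7113232 ≈ $224.71.

$224.71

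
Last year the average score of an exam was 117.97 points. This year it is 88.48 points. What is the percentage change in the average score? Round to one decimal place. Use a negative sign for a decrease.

-25.0%

Change: 88.48 − 117.97 = -29.49.
Relative to the original: -29.49 ÷ 117.97 ≈ -25.0%.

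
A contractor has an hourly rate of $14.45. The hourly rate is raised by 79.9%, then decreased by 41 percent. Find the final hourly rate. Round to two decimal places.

After the 79.9% increase: $14.45 × 1.799 = $25.99555.
Apply the 41% decrease: $25.99555 × 0.59 = $15.3373745 ≈ $15.34.

$15.34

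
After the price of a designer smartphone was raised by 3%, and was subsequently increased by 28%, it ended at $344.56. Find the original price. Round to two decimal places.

The overall multiplier applied was 1.03 × 1.28 = 1.3184.
So the original price was $344.56 ÷ 1.3184 ≈ $261.35.

$261.35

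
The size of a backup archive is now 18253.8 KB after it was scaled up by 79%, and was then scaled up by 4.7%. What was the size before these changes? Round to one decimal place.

Undoing the 4.7% increase: 18253.8 ÷ 1.047 ≈ 17434.383954.
Undoing the 79% increase: 17434.383954 ÷ 1.79 ≈ 9739.9 KB.

9739.9 KB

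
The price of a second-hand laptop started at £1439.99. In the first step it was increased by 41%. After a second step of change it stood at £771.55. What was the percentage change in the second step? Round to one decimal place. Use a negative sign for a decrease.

-62.0%

After the first step: £1439.99 × 1.41 = £2030.3859.
Second-step multiplier: £771.55 ÷ £2030.3859 ≈ 0.38.
That is a change of -62.0%.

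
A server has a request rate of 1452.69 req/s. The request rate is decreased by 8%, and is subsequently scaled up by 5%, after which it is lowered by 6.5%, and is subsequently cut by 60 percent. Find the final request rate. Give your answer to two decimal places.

524.83 req/s

Apply the 8% decrease: 1452.69 × 0.92 = 1336.4748.
5% increase: 1336.4748 × 1.05 = 1403.29854.
After the 6.5% decrease: 1403.29854 × 0.935 = 1312.0841349.
Apply the 60% decrease: 1312.0841349 × 0.4 = 524.83365396 ≈ 524.83.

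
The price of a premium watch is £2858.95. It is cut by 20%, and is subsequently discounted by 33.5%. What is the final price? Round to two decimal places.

20% decrease: £2858.95 × 0.8 = £2287.16.
33.5% decrease: £2287.16 × 0.665 = £1520.9614 ≈ £1520.96.

£1520.96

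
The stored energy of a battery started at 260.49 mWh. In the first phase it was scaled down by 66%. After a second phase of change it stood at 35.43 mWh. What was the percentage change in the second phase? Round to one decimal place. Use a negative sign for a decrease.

After the first phase: 260.49 × 0.34 = 88.5666.
Second-phase multiplier: 35.43 ÷ 88.5666 ≈ 0.40004.
That is a change of -60.0%.

-60.0%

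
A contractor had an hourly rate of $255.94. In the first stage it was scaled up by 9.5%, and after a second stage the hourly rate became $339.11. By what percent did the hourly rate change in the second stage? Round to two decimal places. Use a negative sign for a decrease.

After the first stage: $255.94 × 1.095 = $280.2543.
Second-stage multiplier: $339.11 ÷ $280.2543 ≈ 1.210008.
That is a change of 21.00%.

21.00%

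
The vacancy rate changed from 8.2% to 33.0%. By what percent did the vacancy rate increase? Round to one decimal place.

302.4%

The change is 33.0 − 8.2 = 24.8 percentage points.
Relative to the original 8.2%, that is 24.8 ÷ 8.2 ≈ 302.4%.
So the vacancy rate rose by 302.4%.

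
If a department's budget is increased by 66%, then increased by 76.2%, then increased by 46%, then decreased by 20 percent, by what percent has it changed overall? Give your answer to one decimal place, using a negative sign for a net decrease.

A 66% increase multiplies by 1.66.
Then a 76.2% increase: 1.66 × 1.762 = 2.92492.
Then a 46% increase: 2.92492 × 1.46 = 4.2703832.
Then a 20% decrease: 4.2703832 × 0.8 = 3.41630656.
Overall factor 3.41630656, i.e. 241.6%.

241.6%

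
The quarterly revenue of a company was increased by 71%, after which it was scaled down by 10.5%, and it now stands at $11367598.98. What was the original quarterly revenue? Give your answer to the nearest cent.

$7427618.66

The overall multiplier applied was 1.71 × 0.895 = 1.53045.
So the original quarterly revenue was $11367598.98 ÷ 1.53045 ≈ $7427618.66.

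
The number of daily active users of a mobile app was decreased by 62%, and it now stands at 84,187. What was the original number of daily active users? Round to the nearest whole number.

The overall multiplier applied was 0.38.
So the original number of daily active users was 84,187 ÷ 0.38 ≈ 221,545.

221,545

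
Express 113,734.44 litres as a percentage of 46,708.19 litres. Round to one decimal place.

243.5%

113,734.44 litres ÷ 46,708.19 litres ≈ 243.5%.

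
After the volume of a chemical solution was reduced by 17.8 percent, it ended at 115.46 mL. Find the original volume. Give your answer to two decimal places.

The overall multiplier applied was 0.822.
So the original volume was 115.46 ÷ 0.822 ≈ 140.46 mL.

140.46 mL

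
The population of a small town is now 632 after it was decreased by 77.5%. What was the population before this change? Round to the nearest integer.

The overall multiplier applied was 0.225.
So the original population was 632 ÷ 0.225 ≈ 2809.

2809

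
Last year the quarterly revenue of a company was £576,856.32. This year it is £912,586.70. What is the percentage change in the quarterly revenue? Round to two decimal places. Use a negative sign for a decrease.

58.20%

Change: £912,586.70 − £576,856.32 = £335,730.38.
Relative to the original: £335,730.38 ÷ £576,856.32 ≈ 58.20%.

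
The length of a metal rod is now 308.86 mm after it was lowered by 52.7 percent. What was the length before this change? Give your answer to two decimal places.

652.98 mm

The overall multiplier applied was 0.473.
So the original length was 308.86 ÷ 0.473 ≈ 652.98 mm.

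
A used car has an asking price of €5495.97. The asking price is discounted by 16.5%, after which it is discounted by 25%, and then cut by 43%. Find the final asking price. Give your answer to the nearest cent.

Apply the 16.5% decrease: €5495.97 × 0.835 = €4589.13495.
25% decrease: €4589.13495 × 0.75 = €3441.8512125.
Apply the 43% decrease: €3441.8512125 × 0.57 = €1961.855191125 ≈ €1961.86.

€1961.86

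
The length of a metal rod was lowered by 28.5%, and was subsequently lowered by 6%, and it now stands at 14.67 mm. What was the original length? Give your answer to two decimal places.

The overall multiplier applied was 0.715 × 0.94 = 0.6721.
So the original length was 14.67 ÷ 0.6721 ≈ 21.83 mm.

21.83 mm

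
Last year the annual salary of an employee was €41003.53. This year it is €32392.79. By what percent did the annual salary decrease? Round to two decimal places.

Change: €32392.79 − €41003.53 = -€8610.74.
Relative to the original: -€8610.74 ÷ €41003.53 ≈ -21.00%.
So the annual salary decreased by 21.00%.

21.00%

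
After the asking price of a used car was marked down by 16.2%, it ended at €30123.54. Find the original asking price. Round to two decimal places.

The overall multiplier applied was 0.838.
So the original asking price was €30123.54 ÷ 0.838 ≈ €35946.95.

€35946.95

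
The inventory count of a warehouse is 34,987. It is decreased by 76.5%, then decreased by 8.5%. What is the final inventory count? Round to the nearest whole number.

Each change multiplies by a factor: 0.235 × 0.915 = 0.215025.
34,987 × 0.215025 = 7523.079675 ≈ 7,523.

7,523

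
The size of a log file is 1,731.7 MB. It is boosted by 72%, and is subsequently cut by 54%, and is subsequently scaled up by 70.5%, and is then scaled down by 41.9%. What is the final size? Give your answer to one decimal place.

1,357.2 MB

Each change multiplies by a factor: 1.72 × 0.46 × 1.705 × 0.581 = 0.783766676.
1,731.7 × 0.783766676 = 1357.2487528292 ≈ 1,357.2.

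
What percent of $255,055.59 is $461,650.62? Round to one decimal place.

$461,650.62 ÷ $255,055.59 ≈ 181.0%.

181.0%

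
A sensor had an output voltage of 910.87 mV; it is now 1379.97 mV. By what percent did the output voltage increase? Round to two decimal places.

Change: 1379.97 − 910.87 = 469.10.
Relative to the original: 469.10 ÷ 910.87 ≈ 51.50%.
So the output voltage increased by 51.50%.

51.50%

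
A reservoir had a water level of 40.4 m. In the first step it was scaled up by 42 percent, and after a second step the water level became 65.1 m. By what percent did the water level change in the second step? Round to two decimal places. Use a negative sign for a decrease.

After the first step: 40.4 × 1.42 = 57.368.
Second-step multiplier: 65.1 ÷ 57.368 ≈ 1.134779.
That is a change of 13.48%.

13.48%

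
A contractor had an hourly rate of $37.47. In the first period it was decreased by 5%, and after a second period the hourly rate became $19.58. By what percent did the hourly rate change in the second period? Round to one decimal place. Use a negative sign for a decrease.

After the first period: $37.47 × 0.95 = $35.5965.
Second-period multiplier: $19.58 ÷ $35.5965 ≈ 0.55005.
That is a change of -45.0%.

-45.0%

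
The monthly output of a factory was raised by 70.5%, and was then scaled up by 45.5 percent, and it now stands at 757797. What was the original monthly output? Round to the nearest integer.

The overall multiplier applied was 1.705 × 1.455 = 2.480775.
So the original monthly output was 757797 ÷ 2.480775 ≈ 305468.

305468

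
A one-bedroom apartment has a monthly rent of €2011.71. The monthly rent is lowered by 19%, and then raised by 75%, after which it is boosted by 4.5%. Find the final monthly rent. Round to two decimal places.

€2979.92

19% decrease: €2011.71 × 0.81 = €1629.4851.
Apply the 75% increase: €1629.4851 × 1.75 = €2851.598925.
After the 4.5% increase: €2851.598925 × 1.045 = €2979.920876625 ≈ €2979.92.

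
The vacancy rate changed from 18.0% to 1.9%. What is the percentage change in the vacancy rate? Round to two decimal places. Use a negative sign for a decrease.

The change is 1.9 − 18.0 = -16.1 percentage points.
Relative to the original 18.0%, that is -16.1 ÷ 18.0 ≈ -89.44%.

-89.44%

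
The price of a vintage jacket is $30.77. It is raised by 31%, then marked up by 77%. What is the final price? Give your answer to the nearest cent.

Each change multiplies by a factor: 1.31 × 1.77 = 2.3187.
$30.77 × 2.3187 = $71.346399 ≈ $71.35.

$71.35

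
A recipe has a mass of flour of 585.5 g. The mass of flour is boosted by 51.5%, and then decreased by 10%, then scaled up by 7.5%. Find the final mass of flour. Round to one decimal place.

858.2 g

Each change multiplies by a factor: 1.515 × 0.9 × 1.075 = 1.4657625.
585.5 × 1.4657625 = 858.20394375 ≈ 858.2.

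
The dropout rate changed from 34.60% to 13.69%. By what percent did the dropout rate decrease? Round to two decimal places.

60.43%

The change is 13.69 − 34.60 = -20.91 percentage points.
Relative to the original 34.60%, that is -20.91 ÷ 34.60 ≈ -60.43%.
So the dropout rate fell by 60.43%.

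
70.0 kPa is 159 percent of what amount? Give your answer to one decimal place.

44.0 kPa

70.0 kPa ÷ 1.59 ≈ 44.0 kPa.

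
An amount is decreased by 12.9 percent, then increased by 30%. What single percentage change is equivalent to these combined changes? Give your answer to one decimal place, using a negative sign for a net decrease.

The combined multiplier is 0.871 × 1.3 = 1.1323.
That corresponds to an increase of 13.2%.

13.2%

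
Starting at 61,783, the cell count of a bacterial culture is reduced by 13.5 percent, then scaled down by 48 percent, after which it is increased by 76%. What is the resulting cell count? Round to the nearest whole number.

Apply the 13.5% decrease: 61,783 × 0.865 = 53442.295.
48% decrease: 53442.295 × 0.52 = 27789.9934.
76% increase: 27789.9934 × 1.76 = 48910.388384 ≈ 48,910.

48,910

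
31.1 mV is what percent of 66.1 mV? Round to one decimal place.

47.0%

31.1 mV ÷ 66.1 mV ≈ 47.0%.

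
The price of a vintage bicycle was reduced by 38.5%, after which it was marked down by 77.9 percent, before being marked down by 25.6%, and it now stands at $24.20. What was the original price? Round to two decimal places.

$239.32

Undoing the 25.6% decrease: $24.20 ÷ 0.744 ≈ $32.526882.
Undoing the 77.9% decrease: $32.526882 ÷ 0.221 ≈ $147.180462.
Undoing the 38.5% decrease: $147.180462 ÷ 0.615 ≈ $239.32.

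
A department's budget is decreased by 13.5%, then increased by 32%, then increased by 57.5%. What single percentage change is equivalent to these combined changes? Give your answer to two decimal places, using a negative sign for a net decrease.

The combined multiplier is 0.865 × 1.32 × 1.575 = 1.798335.
That corresponds to an increase of 79.83%.

79.83%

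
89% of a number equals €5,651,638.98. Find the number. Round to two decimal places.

€5,651,638.98 ÷ 0.89 ≈ €6,350,156.16.

€6,350,156.16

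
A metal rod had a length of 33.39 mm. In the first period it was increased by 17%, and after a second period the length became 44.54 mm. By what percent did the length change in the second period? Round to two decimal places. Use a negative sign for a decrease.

14.01%

After the first period: 33.39 × 1.17 = 39.0663.
Second-period multiplier: 44.54 ÷ 39.0663 ≈ 1.140113.
That is a change of 14.01%.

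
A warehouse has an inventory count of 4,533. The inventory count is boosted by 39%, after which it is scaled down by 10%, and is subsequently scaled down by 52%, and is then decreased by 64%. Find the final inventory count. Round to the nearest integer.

39% increase: 4,533 × 1.39 = 6300.87.
After the 10% decrease: 6300.87 × 0.9 = 5670.783.
After the 52% decrease: 5670.783 × 0.48 = 2721.97584.
64% decrease: 2721.97584 × 0.36 = 979.9113024 ≈ 980.

980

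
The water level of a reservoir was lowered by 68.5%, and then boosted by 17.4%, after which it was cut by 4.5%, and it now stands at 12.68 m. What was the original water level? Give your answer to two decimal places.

The overall multiplier applied was 0.315 × 1.174 × 0.955 = 0.35316855.
So the original water level was 12.68 ÷ 0.35316855 ≈ 35.90 m.

35.90 m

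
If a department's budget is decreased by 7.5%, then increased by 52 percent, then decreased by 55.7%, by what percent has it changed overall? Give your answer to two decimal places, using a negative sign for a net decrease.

A 7.5% decrease multiplies by 0.925.
Then a 52% increase: 0.925 × 1.52 = 1.406.
Then a 55.7% decrease: 1.406 × 0.443 = 0.622858.
Overall factor 0.622858, i.e. -37.71%.

-37.71%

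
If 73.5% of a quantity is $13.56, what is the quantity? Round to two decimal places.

$18.45

$13.56 ÷ 0.735 ≈ $18.45.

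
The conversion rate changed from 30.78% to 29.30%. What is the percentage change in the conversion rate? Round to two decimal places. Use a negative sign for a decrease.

The change is 29.30 − 30.78 = -1.48 percentage points.
Relative to the original 30.78%, that is -1.48 ÷ 30.78 ≈ -4.81%.

-4.81%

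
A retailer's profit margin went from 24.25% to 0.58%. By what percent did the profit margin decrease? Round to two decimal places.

97.61%

The change is 0.58 − 24.25 = -23.67 percentage points.
Relative to the original 24.25%, that is -23.67 ÷ 24.25 ≈ -97.61%.
So the profit margin fell by 97.61%.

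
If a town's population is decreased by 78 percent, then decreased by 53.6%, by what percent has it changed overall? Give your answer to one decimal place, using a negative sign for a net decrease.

-89.8%

The combined multiplier is 0.22 × 0.464 = 0.10208.
That corresponds to a decrease of 89.8%.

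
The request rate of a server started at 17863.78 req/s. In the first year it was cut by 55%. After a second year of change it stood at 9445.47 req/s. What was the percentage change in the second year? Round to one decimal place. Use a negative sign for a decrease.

After the first year: 17863.78 × 0.45 = 8038.701.
Second-year multiplier: 9445.47 ÷ 8038.701 ≈ 1.175.
That is a change of 17.5%.

17.5%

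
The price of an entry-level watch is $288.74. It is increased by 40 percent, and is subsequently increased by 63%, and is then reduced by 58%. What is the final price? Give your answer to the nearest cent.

$276.74

After the 40% increase: $288.74 × 1.4 = $404.236.
After the 63% increase: $404.236 × 1.63 = $658.90468.
Apply the 58% decrease: $658.90468 × 0.42 = $276.7399656 ≈ $276.74.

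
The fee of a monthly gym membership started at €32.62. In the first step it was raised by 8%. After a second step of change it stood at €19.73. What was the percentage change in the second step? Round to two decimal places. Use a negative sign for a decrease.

After the first step: €32.62 × 1.08 = €35.2296.
Second-step multiplier: €19.73 ÷ €35.2296 ≈ 0.56004.
That is a change of -44.00%.

-44.00%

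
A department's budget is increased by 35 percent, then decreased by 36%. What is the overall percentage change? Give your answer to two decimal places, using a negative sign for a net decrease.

-13.60%

The combined multiplier is 1.35 × 0.64 = 0.864.
That corresponds to a decrease of 13.60%.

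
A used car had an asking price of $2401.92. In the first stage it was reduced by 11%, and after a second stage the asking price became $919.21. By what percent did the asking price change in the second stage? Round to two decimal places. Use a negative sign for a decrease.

After the first stage: $2401.92 × 0.89 = $2137.7088.
Second-stage multiplier: $919.21 ÷ $2137.7088 ≈ 0.429998.
That is a change of -57.00%.

-57.00%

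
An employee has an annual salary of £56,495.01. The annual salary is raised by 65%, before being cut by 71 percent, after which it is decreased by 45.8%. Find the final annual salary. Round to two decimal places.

After the 65% increase: £56,495.01 × 1.65 = £93216.7665.
Apply the 71% decrease: £93216.7665 × 0.29 = £27032.862285.
After the 45.8% decrease: £27032.862285 × 0.542 = £14651.81135847 ≈ £14,651.81.

£14,651.81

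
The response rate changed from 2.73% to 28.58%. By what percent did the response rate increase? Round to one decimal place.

946.9%

The change is 28.58 − 2.73 = 25.85 percentage points.
Relative to the original 2.73%, that is 25.85 ÷ 2.73 ≈ 946.9%.
So the response rate rose by 946.9%.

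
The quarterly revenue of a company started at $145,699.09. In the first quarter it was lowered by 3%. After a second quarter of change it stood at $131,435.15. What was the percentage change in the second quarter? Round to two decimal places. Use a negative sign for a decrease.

-7.00%

After the first quarter: $145,699.09 × 0.97 = $141328.1173.
Second-quarter multiplier: $131,435.15 ÷ $141328.1173 ≈ 0.93.
That is a change of -7.00%.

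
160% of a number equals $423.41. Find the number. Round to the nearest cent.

$264.63

$423.41 ÷ 1.6 ≈ $264.63.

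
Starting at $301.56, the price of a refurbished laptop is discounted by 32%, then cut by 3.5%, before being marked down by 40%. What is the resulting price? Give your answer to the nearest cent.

$118.73

Each change multiplies by a factor: 0.68 × 0.965 × 0.6 = 0.39372.
$301.56 × 0.39372 = $118.7302032 ≈ $118.73.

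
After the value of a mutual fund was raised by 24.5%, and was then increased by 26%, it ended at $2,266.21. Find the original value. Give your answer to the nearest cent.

$1,444.64

Undoing the 26% increase: $2,266.21 ÷ 1.26 ≈ $1798.579365.
Undoing the 24.5% increase: $1798.579365 ÷ 1.245 ≈ $1,444.64.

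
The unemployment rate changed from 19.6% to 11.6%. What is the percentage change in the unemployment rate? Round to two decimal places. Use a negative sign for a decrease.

-40.82%

The change is 11.6 − 19.6 = -8.0 percentage points.
Relative to the original 19.6%, that is -8.0 ÷ 19.6 ≈ -40.82%.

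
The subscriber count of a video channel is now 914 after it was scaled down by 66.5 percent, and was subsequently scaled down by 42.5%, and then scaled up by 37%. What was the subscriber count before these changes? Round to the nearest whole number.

3463

Undoing the 37% increase: 914 ÷ 1.37 ≈ 667.153285.
Undoing the 42.5% decrease: 667.153285 ÷ 0.575 ≈ 1160.266583.
Undoing the 66.5% decrease: 1160.266583 ÷ 0.335 ≈ 3463.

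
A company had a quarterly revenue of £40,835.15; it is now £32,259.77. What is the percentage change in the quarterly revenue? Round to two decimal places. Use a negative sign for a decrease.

-21.00%

Change: £32,259.77 − £40,835.15 = -£8,575.38.
Relative to the original: -£8,575.38 ÷ £40,835.15 ≈ -21.00%.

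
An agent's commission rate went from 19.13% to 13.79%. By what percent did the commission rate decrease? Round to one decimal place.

The change is 13.79 − 19.13 = -5.34 percentage points.
Relative to the original 19.13%, that is -5.34 ÷ 19.13 ≈ -27.9%.
So the commission rate fell by 27.9%.

27.9%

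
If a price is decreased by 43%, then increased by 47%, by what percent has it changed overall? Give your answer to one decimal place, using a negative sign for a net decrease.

A 43% decrease multiplies by 0.57.
Then a 47% increase: 0.57 × 1.47 = 0.8379.
Overall factor 0.8379, i.e. -16.2%.

-16.2%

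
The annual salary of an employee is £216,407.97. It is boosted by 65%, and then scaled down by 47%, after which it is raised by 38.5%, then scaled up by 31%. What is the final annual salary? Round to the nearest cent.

£343,363.51

After the 65% increase: £216,407.97 × 1.65 = £357073.1505.
47% decrease: £357073.1505 × 0.53 = £189248.769765.
After the 38.5% increase: £189248.769765 × 1.385 = £262109.546124525.
Apply the 31% increase: £262109.546124525 × 1.31 = £343363.50542312775 ≈ £343,363.51.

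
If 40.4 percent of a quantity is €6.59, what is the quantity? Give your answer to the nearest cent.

€6.59 ÷ 0.404 ≈ €16.31.

€16.31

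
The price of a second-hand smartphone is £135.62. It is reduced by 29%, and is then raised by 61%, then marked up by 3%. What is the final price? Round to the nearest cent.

£159.68

Apply the 29% decrease: £135.62 × 0.71 = £96.2902.
61% increase: £96.2902 × 1.61 = £155.027222.
After the 3% increase: £155.027222 × 1.03 = £159.67803866 ≈ £159.68.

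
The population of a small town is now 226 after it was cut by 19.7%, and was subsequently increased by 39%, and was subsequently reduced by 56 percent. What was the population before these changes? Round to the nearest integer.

460

The overall multiplier applied was 0.803 × 1.39 × 0.44 = 0.4911148.
So the original population was 226 ÷ 0.4911148 ≈ 460.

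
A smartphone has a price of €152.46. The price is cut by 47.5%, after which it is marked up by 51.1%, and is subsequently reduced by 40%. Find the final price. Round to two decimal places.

After the 47.5% decrease: €152.46 × 0.525 = €80.0415.
Apply the 51.1% increase: €80.0415 × 1.511 = €120.9427065.
40% decrease: €120.9427065 × 0.6 = €72.5656239 ≈ €72.57.

€72.57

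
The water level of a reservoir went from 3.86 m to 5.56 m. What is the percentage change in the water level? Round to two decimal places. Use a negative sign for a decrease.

44.04%

Change: 5.56 − 3.86 = 1.70.
Relative to the original: 1.70 ÷ 3.86 ≈ 44.04%.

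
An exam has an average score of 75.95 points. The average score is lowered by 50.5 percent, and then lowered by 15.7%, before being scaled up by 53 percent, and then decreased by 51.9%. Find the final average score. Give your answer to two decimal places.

23.32 points

Each change multiplies by a factor: 0.495 × 0.843 × 1.53 × 0.481 = 0.30709255005.
75.95 × 0.30709255005 = 23.3236791762975 ≈ 23.32.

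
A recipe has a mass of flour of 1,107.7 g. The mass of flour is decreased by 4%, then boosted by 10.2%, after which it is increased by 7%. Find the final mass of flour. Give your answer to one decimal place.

1,253.9 g

After the 4% decrease: 1,107.7 × 0.96 = 1063.392.
Apply the 10.2% increase: 1063.392 × 1.102 = 1171.857984.
Apply the 7% increase: 1171.857984 × 1.07 = 1253.88804288 ≈ 1,253.9.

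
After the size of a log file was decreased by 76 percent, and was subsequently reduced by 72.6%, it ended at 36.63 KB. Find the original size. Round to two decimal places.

Undoing the 72.6% decrease: 36.63 ÷ 0.274 ≈ 133.686131.
Undoing the 76% decrease: 133.686131 ÷ 0.24 ≈ 557.03 KB.

557.03 KB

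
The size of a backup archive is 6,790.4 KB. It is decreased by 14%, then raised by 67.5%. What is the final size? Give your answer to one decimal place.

9,781.6 KB

Apply the 14% decrease: 6,790.4 × 0.86 = 5839.744.
Apply the 67.5% increase: 5839.744 × 1.675 = 9781.5712 ≈ 9,781.6.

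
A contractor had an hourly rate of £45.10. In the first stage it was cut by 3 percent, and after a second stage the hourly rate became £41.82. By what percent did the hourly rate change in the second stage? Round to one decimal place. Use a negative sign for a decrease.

After the first stage: £45.10 × 0.97 = £43.747.
Second-stage multiplier: £41.82 ÷ £43.747 ≈ 0.95595.
That is a change of -4.4%.

-4.4%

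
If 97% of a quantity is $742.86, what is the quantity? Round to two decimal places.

$765.84

$742.86 ÷ 0.97 ≈ $765.84.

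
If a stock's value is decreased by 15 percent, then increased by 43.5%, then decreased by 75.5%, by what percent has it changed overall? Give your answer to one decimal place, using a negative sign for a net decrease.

-70.1%

A 15% decrease multiplies by 0.85.
Then a 43.5% increase: 0.85 × 1.435 = 1.21975.
Then a 75.5% decrease: 1.21975 × 0.245 = 0.29883875.
Overall factor 0.29883875, i.e. -70.1%.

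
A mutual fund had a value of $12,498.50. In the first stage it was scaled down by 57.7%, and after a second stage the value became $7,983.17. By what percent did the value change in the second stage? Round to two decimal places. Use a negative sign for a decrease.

51.00%

After the first stage: $12,498.50 × 0.423 = $5286.8655.
Second-stage multiplier: $7,983.17 ÷ $5286.8655 ≈ 1.510001.
That is a change of 51.00%.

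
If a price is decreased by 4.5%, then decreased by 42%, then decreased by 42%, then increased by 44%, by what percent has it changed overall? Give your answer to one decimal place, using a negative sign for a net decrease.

A 4.5% decrease multiplies by 0.955.
Then a 42% decrease: 0.955 × 0.58 = 0.5539.
Then a 42% decrease: 0.5539 × 0.58 = 0.321262.
Then a 44% increase: 0.321262 × 1.44 = 0.46261728.
Overall factor 0.46261728, i.e. -53.7%.

-53.7%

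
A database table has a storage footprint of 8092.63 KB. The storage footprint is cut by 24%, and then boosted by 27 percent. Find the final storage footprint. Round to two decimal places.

7811.01 KB

Each change multiplies by a factor: 0.76 × 1.27 = 0.9652.
8092.63 × 0.9652 = 7811.006476 ≈ 7811.01.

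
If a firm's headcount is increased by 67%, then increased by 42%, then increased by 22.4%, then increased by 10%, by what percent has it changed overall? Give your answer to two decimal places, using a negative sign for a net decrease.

219.29%

The combined multiplier is 1.67 × 1.42 × 1.224 × 1.1 = 3.19285296.
That corresponds to an increase of 219.29%.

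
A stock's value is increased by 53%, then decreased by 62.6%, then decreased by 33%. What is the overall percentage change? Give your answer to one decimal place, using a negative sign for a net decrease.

-61.7%

A 53% increase multiplies by 1.53.
Then a 62.6% decrease: 1.53 × 0.374 = 0.57222.
Then a 33% decrease: 0.57222 × 0.67 = 0.3833874.
Overall factor 0.3833874, i.e. -61.7%.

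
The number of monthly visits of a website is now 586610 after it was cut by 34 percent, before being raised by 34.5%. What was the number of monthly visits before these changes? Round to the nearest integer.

660820

Undoing the 34.5% increase: 586610 ÷ 1.345 ≈ 436141.263941.
Undoing the 34% decrease: 436141.263941 ÷ 0.66 ≈ 660820.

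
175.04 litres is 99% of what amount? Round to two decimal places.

175.04 litres ÷ 0.99 ≈ 176.81 litres.

176.81 litres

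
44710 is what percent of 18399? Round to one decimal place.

44710 ÷ 18399 ≈ 243.0%.

243.0%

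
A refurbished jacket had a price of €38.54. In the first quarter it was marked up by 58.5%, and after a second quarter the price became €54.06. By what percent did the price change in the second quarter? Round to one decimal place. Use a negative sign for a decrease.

-11.5%

After the first quarter: €38.54 × 1.585 = €61.0859.
Second-quarter multiplier: €54.06 ÷ €61.0859 ≈ 0.88498.
That is a change of -11.5%.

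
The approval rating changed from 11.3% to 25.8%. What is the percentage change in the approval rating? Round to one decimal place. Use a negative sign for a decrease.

128.3%

The change is 25.8 − 11.3 = 14.5 percentage points.
Relative to the original 11.3%, that is 14.5 ÷ 11.3 ≈ 128.3%.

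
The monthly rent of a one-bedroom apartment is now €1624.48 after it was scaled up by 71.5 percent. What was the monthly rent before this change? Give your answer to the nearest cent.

€947.22

The overall multiplier applied was 1.715.
So the original monthly rent was €1624.48 ÷ 1.715 ≈ €947.22.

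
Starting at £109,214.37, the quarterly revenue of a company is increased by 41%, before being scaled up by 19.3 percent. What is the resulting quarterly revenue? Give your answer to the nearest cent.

After the 41% increase: £109,214.37 × 1.41 = £153992.2617.
Apply the 19.3% increase: £153992.2617 × 1.193 = £183712.7682081 ≈ £183,712.77.

£183,712.77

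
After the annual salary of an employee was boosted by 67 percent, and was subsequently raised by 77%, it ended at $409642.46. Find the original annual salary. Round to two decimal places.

The overall multiplier applied was 1.67 × 1.77 = 2.9559.
So the original annual salary was $409642.46 ÷ 2.9559 ≈ $138584.68.

$138584.68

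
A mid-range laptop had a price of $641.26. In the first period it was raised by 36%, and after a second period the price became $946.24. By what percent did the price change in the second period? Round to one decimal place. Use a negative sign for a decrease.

8.5%

After the first period: $641.26 × 1.36 = $872.1136.
Second-period multiplier: $946.24 ÷ $872.1136 ≈ 1.085.
That is a change of 8.5%.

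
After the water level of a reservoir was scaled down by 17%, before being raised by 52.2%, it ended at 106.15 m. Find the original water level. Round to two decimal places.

Undoing the 52.2% increase: 106.15 ÷ 1.522 ≈ 69.743758.
Undoing the 17% decrease: 69.743758 ÷ 0.83 ≈ 84.03 m.

84.03 m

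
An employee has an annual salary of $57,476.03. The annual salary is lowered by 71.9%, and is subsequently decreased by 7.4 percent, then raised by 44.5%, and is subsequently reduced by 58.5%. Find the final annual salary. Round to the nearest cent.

71.9% decrease: $57,476.03 × 0.281 = $16150.76443.
After the 7.4% decrease: $16150.76443 × 0.926 = $14955.60786218.
After the 44.5% increase: $14955.60786218 × 1.445 = $21610.8533608501.
After the 58.5% decrease: $21610.8533608501 × 0.415 = $8968.5041447527915 ≈ $8,968.50.

$8,968.50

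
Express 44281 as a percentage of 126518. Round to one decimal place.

35.0%

44281 ÷ 126518 ≈ 35.0%.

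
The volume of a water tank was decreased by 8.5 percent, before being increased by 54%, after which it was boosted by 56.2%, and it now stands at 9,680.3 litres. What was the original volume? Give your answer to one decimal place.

4,398.1 litres

Undoing the 56.2% increase: 9,680.3 ÷ 1.562 ≈ 6197.37516.
Undoing the 54% increase: 6197.37516 ÷ 1.54 ≈ 4024.269584.
Undoing the 8.5% decrease: 4024.269584 ÷ 0.915 ≈ 4,398.1 litres.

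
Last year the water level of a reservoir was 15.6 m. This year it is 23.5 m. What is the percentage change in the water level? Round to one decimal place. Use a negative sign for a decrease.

Change: 23.5 − 15.6 = 7.9.
Relative to the original: 7.9 ÷ 15.6 ≈ 50.6%.

50.6%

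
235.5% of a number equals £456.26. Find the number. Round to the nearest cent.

£193.74

£456.26 ÷ 2.355 ≈ £193.74.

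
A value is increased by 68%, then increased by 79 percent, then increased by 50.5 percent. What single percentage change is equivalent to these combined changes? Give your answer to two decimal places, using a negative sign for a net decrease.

352.58%

The combined multiplier is 1.68 × 1.79 × 1.505 = 4.525836.
That corresponds to an increase of 352.58%.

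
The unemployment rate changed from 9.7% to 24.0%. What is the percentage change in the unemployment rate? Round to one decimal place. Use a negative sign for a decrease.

The change is 24.0 − 9.7 = 14.3 percentage points.
Relative to the original 9.7%, that is 14.3 ÷ 9.7 ≈ 147.4%.

147.4%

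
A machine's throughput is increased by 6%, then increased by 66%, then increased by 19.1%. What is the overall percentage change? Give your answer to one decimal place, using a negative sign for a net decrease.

109.6%

The combined multiplier is 1.06 × 1.66 × 1.191 = 2.0956836.
That corresponds to an increase of 109.6%.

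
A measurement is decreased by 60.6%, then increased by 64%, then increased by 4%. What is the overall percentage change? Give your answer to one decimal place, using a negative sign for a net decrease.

-32.8%

The combined multiplier is 0.394 × 1.64 × 1.04 = 0.6720064.
That corresponds to a decrease of 32.8%.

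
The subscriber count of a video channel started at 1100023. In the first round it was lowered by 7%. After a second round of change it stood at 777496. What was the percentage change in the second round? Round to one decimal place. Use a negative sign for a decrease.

After the first round: 1100023 × 0.93 = 1023021.39.
Second-round multiplier: 777496 ÷ 1023021.39 ≈ 0.76.
That is a change of -24.0%.

-24.0%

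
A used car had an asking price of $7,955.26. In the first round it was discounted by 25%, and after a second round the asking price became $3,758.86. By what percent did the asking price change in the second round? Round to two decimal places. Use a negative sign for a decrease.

After the first round: $7,955.26 × 0.75 = $5966.445.
Second-round multiplier: $3,758.86 ÷ $5966.445 ≈ 0.63.
That is a change of -37.00%.

-37.00%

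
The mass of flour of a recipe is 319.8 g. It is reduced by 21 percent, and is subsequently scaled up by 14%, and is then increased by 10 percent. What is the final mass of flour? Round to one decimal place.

After the 21% decrease: 319.8 × 0.79 = 252.642.
After the 14% increase: 252.642 × 1.14 = 288.01188.
10% increase: 288.01188 × 1.1 = 316.813068 ≈ 316.8.

316.8 g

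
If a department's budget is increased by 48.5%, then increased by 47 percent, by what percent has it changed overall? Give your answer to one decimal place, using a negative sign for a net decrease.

A 48.5% increase multiplies by 1.485.
Then a 47% increase: 1.485 × 1.47 = 2.18295.
Overall factor 2.18295, i.e. 118.3%.

118.3%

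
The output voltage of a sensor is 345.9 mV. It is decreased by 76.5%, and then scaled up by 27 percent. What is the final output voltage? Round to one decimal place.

103.2 mV

After the 76.5% decrease: 345.9 × 0.235 = 81.2865.
Apply the 27% increase: 81.2865 × 1.27 = 103.233855 ≈ 103.2.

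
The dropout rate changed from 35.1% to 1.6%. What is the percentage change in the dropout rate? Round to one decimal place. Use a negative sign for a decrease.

-95.4%

The change is 1.6 − 35.1 = -33.5 percentage points.
Relative to the original 35.1%, that is -33.5 ÷ 35.1 ≈ -95.4%.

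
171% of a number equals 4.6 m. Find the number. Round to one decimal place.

2.7 m

4.6 m ÷ 1.71 ≈ 2.7 m.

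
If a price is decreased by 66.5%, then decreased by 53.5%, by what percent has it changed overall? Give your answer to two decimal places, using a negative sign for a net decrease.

-84.42%

A 66.5% decrease multiplies by 0.335.
Then a 53.5% decrease: 0.335 × 0.465 = 0.155775.
Overall factor 0.155775, i.e. -84.42%.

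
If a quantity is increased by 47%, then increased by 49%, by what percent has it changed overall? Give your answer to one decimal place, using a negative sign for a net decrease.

119.0%

A 47% increase multiplies by 1.47.
Then a 49% increase: 1.47 × 1.49 = 2.1903.
Overall factor 2.1903, i.e. 119.0%.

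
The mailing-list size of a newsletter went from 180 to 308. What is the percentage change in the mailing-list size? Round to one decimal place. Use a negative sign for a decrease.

Change: 308 − 180 = 128.
Relative to the original: 128 ÷ 180 ≈ 71.1%.

71.1%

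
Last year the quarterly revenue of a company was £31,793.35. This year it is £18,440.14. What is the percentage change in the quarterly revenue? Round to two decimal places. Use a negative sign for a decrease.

-42.00%

Change: £18,440.14 − £31,793.35 = -£13,353.21.
Relative to the original: -£13,353.21 ÷ £31,793.35 ≈ -42.00%.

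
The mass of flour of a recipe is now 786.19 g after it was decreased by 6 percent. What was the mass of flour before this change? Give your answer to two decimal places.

The overall multiplier applied was 0.94.
So the original mass of flour was 786.19 ÷ 0.94 ≈ 836.37 g.

836.37 g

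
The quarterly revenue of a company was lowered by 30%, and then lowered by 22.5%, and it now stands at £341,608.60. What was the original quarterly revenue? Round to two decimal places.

The overall multiplier applied was 0.7 × 0.775 = 0.5425.
So the original quarterly revenue was £341,608.60 ÷ 0.5425 ≈ £629,693.27.

£629,693.27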